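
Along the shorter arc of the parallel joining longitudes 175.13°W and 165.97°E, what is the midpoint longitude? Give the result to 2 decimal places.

175.42°E

Signed shortest Δλ from -175.13° to +165.97° is -18.90°.
Midpoint longitude = -175.13° + (-18.90°)/2 = -175.13° − 9.45° = -184.58°.
Normalise into (−180°, 180°]: +175.42°.
(The naïve average (-175.13 + +165.97)/2 = -4.58° is on the wrong side of the globe.)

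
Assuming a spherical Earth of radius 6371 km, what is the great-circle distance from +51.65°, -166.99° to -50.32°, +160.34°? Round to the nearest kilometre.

Δλ = 160.34 − -166.99 = 327.33°; wrapped into (−180°, 180°]: -32.67°.
Δφ = -50.32 − 51.65 = -101.97°.
a = sin²(Δφ/2) + cos φ₁ · cos φ₂ · sin²(Δλ/2) = 0.635038.
c = 2·atan2(√a, √(1−a)) = 1.84427 rad → d = 6371·c ≈ 11749.83 km.

11750 km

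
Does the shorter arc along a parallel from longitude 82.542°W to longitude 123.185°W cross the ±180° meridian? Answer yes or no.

No

Signed shortest Δλ = ((-123.185 − -82.542 + 180) mod 360) − 180 = -40.643°.
Going west by 40.643° from -82.542° reaches -123.185° without touching 180°.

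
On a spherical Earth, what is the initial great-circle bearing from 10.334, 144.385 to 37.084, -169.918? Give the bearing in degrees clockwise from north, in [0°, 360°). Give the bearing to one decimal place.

Δλ = -169.918 − 144.385 = -314.303°; wrapped into (−180°, 180°]: 45.697°.
θ = atan2( sin Δλ · cos φ₂ , cos φ₁ · sin φ₂ − sin φ₁ · cos φ₂ · cos Δλ )
  = atan2(0.57092, 0.49325) = 49.174° → normalised to [0°, 360°): 49.174°.

49.2°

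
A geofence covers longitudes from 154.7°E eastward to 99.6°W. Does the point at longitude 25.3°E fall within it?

Band width going east from +154.7° to -99.6°: ((-99.6 − 154.7) mod 360) = 105.7°.
Offset of +25.3° east of the west edge: ((25.3 − 154.7) mod 360) = 230.6°.
230.6° > 105.7° ⇒ outside.

No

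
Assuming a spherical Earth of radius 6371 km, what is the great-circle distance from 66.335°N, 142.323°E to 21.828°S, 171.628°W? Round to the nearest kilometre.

10530 km

Δλ = -171.628 − 142.323 = -313.951°; wrapped into (−180°, 180°]: 46.049°.
Δφ = -21.828 − 66.335 = -88.163°.
a = sin²(Δφ/2) + cos φ₁ · cos φ₂ · sin²(Δλ/2) = 0.540973.
c = 2·atan2(√a, √(1−a)) = 1.65283 rad → d = 6371·c ≈ 10530.21 km.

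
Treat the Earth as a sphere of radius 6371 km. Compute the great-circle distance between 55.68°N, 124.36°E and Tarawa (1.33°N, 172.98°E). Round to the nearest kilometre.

7443 km

Δλ = 172.98 − 124.36 = 48.62°.
Δφ = 1.33 − 55.68 = -54.35°.
a = sin²(Δφ/2) + cos φ₁ · cos φ₂ · sin²(Δλ/2) = 0.304111.
c = 2·atan2(√a, √(1−a)) = 1.16823 rad → d = 6371·c ≈ 7442.81 km.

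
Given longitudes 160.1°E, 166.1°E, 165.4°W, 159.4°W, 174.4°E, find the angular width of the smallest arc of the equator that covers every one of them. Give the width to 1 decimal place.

Sort the longitudes: -165.4°, -159.4°, +160.1°, +166.1°, +174.4°.
Eastward gaps between consecutive values (wrapping around): 6.0°, 319.5°, 6.0°, 8.3°, 20.2°.
Largest gap = 319.5° ⇒ minimal covering band is its complement: 360° − 319.5° = 40.5°.
Band runs from +160.1° eastward to -159.4°, crossing the antimeridian.

40.5°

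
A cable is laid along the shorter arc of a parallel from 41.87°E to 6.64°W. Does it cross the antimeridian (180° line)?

Signed shortest Δλ = ((-6.64 − 41.87 + 180) mod 360) − 180 = -48.51°.
Going west by 48.51° from +41.87° reaches -6.64° without touching 180°.

No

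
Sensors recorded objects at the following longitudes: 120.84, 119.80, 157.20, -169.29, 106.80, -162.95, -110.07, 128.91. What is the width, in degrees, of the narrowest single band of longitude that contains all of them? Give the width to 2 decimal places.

Sort the longitudes: -169.29°, -162.95°, -110.07°, +106.80°, +119.80°, +120.84°, +128.91°, +157.20°.
Eastward gaps between consecutive values (wrapping around): 6.34°, 52.88°, 216.87°, 13.00°, 1.04°, 8.07°, 28.29°, 33.51°.
Largest gap = 216.87° ⇒ minimal covering band is its complement: 360° − 216.87° = 143.13°.
Band runs from +106.80° eastward to -110.07°, crossing the antimeridian.

143.13°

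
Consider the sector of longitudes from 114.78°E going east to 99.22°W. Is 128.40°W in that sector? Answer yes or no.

Band width going east from +114.78° to -99.22°: ((-99.22 − 114.78) mod 360) = 146.00°.
Offset of -128.40° east of the west edge: ((-128.40 − 114.78) mod 360) = 116.82°.
116.82° ≤ 146.00° ⇒ inside.

Yes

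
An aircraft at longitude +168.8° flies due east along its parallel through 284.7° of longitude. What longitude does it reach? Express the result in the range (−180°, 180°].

Start at +168.8°; shift +284.7° → +453.5°.
+453.5° lies outside (−180°, 180°]; subtract 360° → +93.5°.

+93.5°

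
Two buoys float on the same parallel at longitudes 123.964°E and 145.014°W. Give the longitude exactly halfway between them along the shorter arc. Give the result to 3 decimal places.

Signed shortest Δλ from +123.964° to -145.014° is +91.022°.
Midpoint longitude = +123.964° + (+91.022°)/2 = +123.964° + 45.511° = +169.475°.
(The naïve average (+123.964 + -145.014)/2 = -10.525° is on the wrong side of the globe.)

169.475°E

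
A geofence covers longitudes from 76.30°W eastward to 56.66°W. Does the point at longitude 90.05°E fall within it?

No

Band width going east from -76.30° to -56.66°: ((-56.66 − -76.30) mod 360) = 19.64°.
Offset of +90.05° east of the west edge: ((90.05 − -76.30) mod 360) = 166.35°.
166.35° > 19.64° ⇒ outside.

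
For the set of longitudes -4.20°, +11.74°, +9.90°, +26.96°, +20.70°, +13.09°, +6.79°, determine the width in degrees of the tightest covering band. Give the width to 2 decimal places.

Sort the longitudes: -4.20°, +6.79°, +9.90°, +11.74°, +13.09°, +20.70°, +26.96°.
Eastward gaps between consecutive values (wrapping around): 10.99°, 3.11°, 1.84°, 1.35°, 7.61°, 6.26°, 328.84°.
Largest gap = 328.84° ⇒ minimal covering band is its complement: 360° − 328.84° = 31.16°.
Band runs from -4.20° eastward to +26.96°.

31.16°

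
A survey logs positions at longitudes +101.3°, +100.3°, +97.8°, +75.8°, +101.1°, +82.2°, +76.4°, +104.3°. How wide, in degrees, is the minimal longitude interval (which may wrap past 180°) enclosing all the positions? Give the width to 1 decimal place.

Sort the longitudes: +75.8°, +76.4°, +82.2°, +97.8°, +100.3°, +101.1°, +101.3°, +104.3°.
Eastward gaps between consecutive values (wrapping around): 0.6°, 5.8°, 15.6°, 2.5°, 0.8°, 0.2°, 3.0°, 331.5°.
Largest gap = 331.5° ⇒ minimal covering band is its complement: 360° − 331.5° = 28.5°.
Band runs from +75.8° eastward to +104.3°.

28.5°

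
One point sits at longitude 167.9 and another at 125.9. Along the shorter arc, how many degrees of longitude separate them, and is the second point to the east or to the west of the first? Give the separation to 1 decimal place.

42.0° west

Raw difference: 125.9 − 167.9 = -42.0°.
Normalise into (−180°, 180°]: -42.0° stays -42.0°.
Negative ⇒ the second point lies to the west; separation 42.0°.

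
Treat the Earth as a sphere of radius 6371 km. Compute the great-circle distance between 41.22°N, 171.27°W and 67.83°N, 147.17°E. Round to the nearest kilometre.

3853 km

Δλ = 147.17 − -171.27 = 318.44°; wrapped into (−180°, 180°]: -41.56°.
Δφ = 67.83 − 41.22 = 26.61°.
a = sin²(Δφ/2) + cos φ₁ · cos φ₂ · sin²(Δλ/2) = 0.088689.
c = 2·atan2(√a, √(1−a)) = 0.60479 rad → d = 6371·c ≈ 3853.11 km.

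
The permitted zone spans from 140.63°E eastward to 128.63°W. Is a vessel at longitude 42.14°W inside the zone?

No

Band width going east from +140.63° to -128.63°: ((-128.63 − 140.63) mod 360) = 90.74°.
Offset of -42.14° east of the west edge: ((-42.14 − 140.63) mod 360) = 177.23°.
177.23° > 90.74° ⇒ outside.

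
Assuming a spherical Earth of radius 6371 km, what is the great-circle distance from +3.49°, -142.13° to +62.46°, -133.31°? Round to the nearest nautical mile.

3562 nmi

Δλ = -133.31 − -142.13 = 8.82°.
Δφ = 62.46 − 3.49 = 58.97°.
a = sin²(Δφ/2) + cos φ₁ · cos φ₂ · sin²(Δλ/2) = 0.244985.
c = 2·atan2(√a, √(1−a)) = 1.03558 rad → d = 6371·c ≈ 6597.66 km ≈ 3562.45 nmi.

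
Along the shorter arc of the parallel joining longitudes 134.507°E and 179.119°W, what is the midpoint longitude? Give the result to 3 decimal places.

Signed shortest Δλ from +134.507° to -179.119° is +46.374°.
Midpoint longitude = +134.507° + (+46.374°)/2 = +134.507° + 23.187° = +157.694°.
(The naïve average (+134.507 + -179.119)/2 = -22.306° is on the wrong side of the globe.)

157.694°E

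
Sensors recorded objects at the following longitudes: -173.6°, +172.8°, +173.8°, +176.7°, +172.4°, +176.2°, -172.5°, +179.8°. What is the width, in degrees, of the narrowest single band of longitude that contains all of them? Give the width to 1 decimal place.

15.1°

Sort the longitudes: -173.6°, -172.5°, +172.4°, +172.8°, +173.8°, +176.2°, +176.7°, +179.8°.
Eastward gaps between consecutive values (wrapping around): 1.1°, 344.9°, 0.4°, 1.0°, 2.4°, 0.5°, 3.1°, 6.6°.
Largest gap = 344.9° ⇒ minimal covering band is its complement: 360° − 344.9° = 15.1°.
Band runs from +172.4° eastward to -172.5°, crossing the antimeridian.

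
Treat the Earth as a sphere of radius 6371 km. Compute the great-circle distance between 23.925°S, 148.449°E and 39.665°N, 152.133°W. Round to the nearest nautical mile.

5062 nmi

Δλ = -152.133 − 148.449 = -300.582°; wrapped into (−180°, 180°]: 59.418°.
Δφ = 39.665 − -23.925 = 63.590°.
a = sin²(Δφ/2) + cos φ₁ · cos φ₂ · sin²(Δλ/2) = 0.450430.
c = 2·atan2(√a, √(1−a)) = 1.47149 rad → d = 6371·c ≈ 9374.89 km ≈ 5062.03 nmi.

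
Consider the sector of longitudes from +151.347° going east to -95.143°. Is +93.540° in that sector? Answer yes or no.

Band width going east from +151.347° to -95.143°: ((-95.143 − 151.347) mod 360) = 113.510°.
Offset of +93.540° east of the west edge: ((93.540 − 151.347) mod 360) = 302.193°.
302.193° > 113.510° ⇒ outside.

No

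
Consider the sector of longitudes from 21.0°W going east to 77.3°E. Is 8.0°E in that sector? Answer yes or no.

Band width going east from -21.0° to +77.3°: ((77.3 − -21.0) mod 360) = 98.3°.
Offset of +8.0° east of the west edge: ((8.0 − -21.0) mod 360) = 29.0°.
29.0° ≤ 98.3° ⇒ inside.

Yes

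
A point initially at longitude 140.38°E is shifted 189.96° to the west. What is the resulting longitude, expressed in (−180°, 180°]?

Start at +140.38°; shift −189.96° → -49.58°.
-49.58° already lies in (−180°, 180°].

49.58°W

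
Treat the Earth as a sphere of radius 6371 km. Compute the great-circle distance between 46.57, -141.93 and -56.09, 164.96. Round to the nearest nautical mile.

Δλ = 164.96 − -141.93 = 306.89°; wrapped into (−180°, 180°]: -53.11°.
Δφ = -56.09 − 46.57 = -102.66°.
a = sin²(Δφ/2) + cos φ₁ · cos φ₂ · sin²(Δλ/2) = 0.686235.
c = 2·atan2(√a, √(1−a)) = 1.95247 rad → d = 6371·c ≈ 12439.16 km ≈ 6716.61 nmi.

6717 nmi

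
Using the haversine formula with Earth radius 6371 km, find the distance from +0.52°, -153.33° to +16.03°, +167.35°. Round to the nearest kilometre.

Δλ = 167.35 − -153.33 = 320.68°; wrapped into (−180°, 180°]: -39.32°.
Δφ = 16.03 − 0.52 = 15.51°.
a = sin²(Δφ/2) + cos φ₁ · cos φ₂ · sin²(Δλ/2) = 0.126993.
c = 2·atan2(√a, √(1−a)) = 0.72874 rad → d = 6371·c ≈ 4642.80 km.

4643 km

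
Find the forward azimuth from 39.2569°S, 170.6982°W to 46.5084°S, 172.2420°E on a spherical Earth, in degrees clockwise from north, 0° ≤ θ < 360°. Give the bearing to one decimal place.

234.2°

Δλ = 172.2420 − -170.6982 = 342.9402°; wrapped into (−180°, 180°]: -17.0598°.
θ = atan2( sin Δλ · cos φ₂ , cos φ₁ · sin φ₂ − sin φ₁ · cos φ₂ · cos Δλ )
  = atan2(-0.20191, -0.14539) = -125.756° → normalised to [0°, 360°): 234.244°.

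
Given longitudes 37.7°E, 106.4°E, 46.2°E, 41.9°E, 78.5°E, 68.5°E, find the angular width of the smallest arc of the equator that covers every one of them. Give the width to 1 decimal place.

Sort the longitudes: +37.7°, +41.9°, +46.2°, +68.5°, +78.5°, +106.4°.
Eastward gaps between consecutive values (wrapping around): 4.2°, 4.3°, 22.3°, 10.0°, 27.9°, 291.3°.
Largest gap = 291.3° ⇒ minimal covering band is its complement: 360° − 291.3° = 68.7°.
Band runs from +37.7° eastward to +106.4°.

68.7°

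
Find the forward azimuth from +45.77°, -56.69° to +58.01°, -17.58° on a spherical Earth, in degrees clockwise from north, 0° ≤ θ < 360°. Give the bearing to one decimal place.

48.4°

Δλ = -17.58 − -56.69 = 39.11°.
θ = atan2( sin Δλ · cos φ₂ , cos φ₁ · sin φ₂ − sin φ₁ · cos φ₂ · cos Δλ )
  = atan2(0.33419, 0.29706) = 48.366° → normalised to [0°, 360°): 48.366°.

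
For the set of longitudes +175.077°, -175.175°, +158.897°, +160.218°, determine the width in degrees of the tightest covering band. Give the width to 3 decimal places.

25.928°

Sort the longitudes: -175.175°, +158.897°, +160.218°, +175.077°.
Eastward gaps between consecutive values (wrapping around): 334.072°, 1.321°, 14.859°, 9.748°.
Largest gap = 334.072° ⇒ minimal covering band is its complement: 360° − 334.072° = 25.928°.
Band runs from +158.897° eastward to -175.175°, crossing the antimeridian.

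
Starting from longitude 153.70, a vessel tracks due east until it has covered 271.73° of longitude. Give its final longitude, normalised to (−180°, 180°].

+65.43°

Start at +153.70°; shift +271.73° → +425.43°.
+425.43° lies outside (−180°, 180°]; subtract 360° → +65.43°.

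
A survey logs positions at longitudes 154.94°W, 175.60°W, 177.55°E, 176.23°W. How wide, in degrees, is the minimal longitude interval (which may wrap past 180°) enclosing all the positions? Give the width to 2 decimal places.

27.51°

Sort the longitudes: -176.23°, -175.60°, -154.94°, +177.55°.
Eastward gaps between consecutive values (wrapping around): 0.63°, 20.66°, 332.49°, 6.22°.
Largest gap = 332.49° ⇒ minimal covering band is its complement: 360° − 332.49° = 27.51°.
Band runs from +177.55° eastward to -154.94°, crossing the antimeridian.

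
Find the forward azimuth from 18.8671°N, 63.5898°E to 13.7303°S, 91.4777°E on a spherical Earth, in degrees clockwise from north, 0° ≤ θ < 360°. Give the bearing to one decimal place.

137.9°

Δλ = 91.4777 − 63.5898 = 27.8879°.
θ = atan2( sin Δλ · cos φ₂ , cos φ₁ · sin φ₂ − sin φ₁ · cos φ₂ · cos Δλ )
  = atan2(0.45438, -0.50225) = 137.865° → normalised to [0°, 360°): 137.865°.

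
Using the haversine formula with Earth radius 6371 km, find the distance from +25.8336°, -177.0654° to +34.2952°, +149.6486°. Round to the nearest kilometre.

3322 km

Δλ = 149.6486 − -177.0654 = 326.7140°; wrapped into (−180°, 180°]: -33.2860°.
Δφ = 34.2952 − 25.8336 = 8.4616°.
a = sin²(Δφ/2) + cos φ₁ · cos φ₂ · sin²(Δλ/2) = 0.066438.
c = 2·atan2(√a, √(1−a)) = 0.52140 rad → d = 6371·c ≈ 3321.83 km.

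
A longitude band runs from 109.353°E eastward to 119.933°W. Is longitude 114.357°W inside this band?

Band width going east from +109.353° to -119.933°: ((-119.933 − 109.353) mod 360) = 130.714°.
Offset of -114.357° east of the west edge: ((-114.357 − 109.353) mod 360) = 136.290°.
136.290° > 130.714° ⇒ outside.

No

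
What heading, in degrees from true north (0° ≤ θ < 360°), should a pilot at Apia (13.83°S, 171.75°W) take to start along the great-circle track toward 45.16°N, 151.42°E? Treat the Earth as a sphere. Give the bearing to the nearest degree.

333°

Δλ = 151.42 − -171.75 = 323.17°; wrapped into (−180°, 180°]: -36.83°.
θ = atan2( sin Δλ · cos φ₂ , cos φ₁ · sin φ₂ − sin φ₁ · cos φ₂ · cos Δλ )
  = atan2(-0.42268, 0.82344) = -27.172° → normalised to [0°, 360°): 332.828°.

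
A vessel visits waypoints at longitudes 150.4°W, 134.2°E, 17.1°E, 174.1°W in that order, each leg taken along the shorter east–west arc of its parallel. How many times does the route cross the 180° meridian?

Leg 1: -150.4° → +134.2°, shortest Δλ = -75.4° (west) — crosses 180°.
Leg 2: +134.2° → +17.1°, shortest Δλ = -117.1° (west) — does not cross 180°.
Leg 3: +17.1° → -174.1°, shortest Δλ = 168.8° (east) — crosses 180°.
Total crossings: 2.

2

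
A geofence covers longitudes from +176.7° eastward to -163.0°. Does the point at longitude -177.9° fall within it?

Band width going east from +176.7° to -163.0°: ((-163.0 − 176.7) mod 360) = 20.3°.
Offset of -177.9° east of the west edge: ((-177.9 − 176.7) mod 360) = 5.4°.
5.4° ≤ 20.3° ⇒ inside.

Yes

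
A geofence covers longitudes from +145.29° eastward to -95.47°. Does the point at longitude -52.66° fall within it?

Band width going east from +145.29° to -95.47°: ((-95.47 − 145.29) mod 360) = 119.24°.
Offset of -52.66° east of the west edge: ((-52.66 − 145.29) mod 360) = 162.05°.
162.05° > 119.24° ⇒ outside.

No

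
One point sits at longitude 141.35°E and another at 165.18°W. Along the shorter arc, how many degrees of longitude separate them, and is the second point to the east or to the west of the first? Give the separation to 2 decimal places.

Raw difference: -165.18 − 141.35 = -306.53°.
Normalise into (−180°, 180°]: -306.53° + 360° = 53.47°.
Positive ⇒ the second point lies to the east; separation 53.47°.

53.47° east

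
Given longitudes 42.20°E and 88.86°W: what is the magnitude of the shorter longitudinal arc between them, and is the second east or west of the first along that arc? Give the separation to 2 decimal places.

Raw difference: -88.86 − 42.20 = -131.06°.
Normalise into (−180°, 180°]: -131.06° stays -131.06°.
Negative ⇒ the second point lies to the west; separation 131.06°.

131.06° west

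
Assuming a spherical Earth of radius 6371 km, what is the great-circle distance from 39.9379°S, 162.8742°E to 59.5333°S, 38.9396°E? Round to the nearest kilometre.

7822 km

Δλ = 38.9396 − 162.8742 = -123.9346°.
Δφ = -59.5333 − -39.9379 = -19.5954°.
a = sin²(Δφ/2) + cos φ₁ · cos φ₂ · sin²(Δλ/2) = 0.331855.
c = 2·atan2(√a, √(1−a)) = 1.22782 rad → d = 6371·c ≈ 7822.45 km.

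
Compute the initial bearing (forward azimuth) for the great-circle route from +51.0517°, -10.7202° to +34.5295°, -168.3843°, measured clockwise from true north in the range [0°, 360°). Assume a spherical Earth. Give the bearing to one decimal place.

341.7°

Δλ = -168.3843 − -10.7202 = -157.6641°.
θ = atan2( sin Δλ · cos φ₂ , cos φ₁ · sin φ₂ − sin φ₁ · cos φ₂ · cos Δλ )
  = atan2(-0.31309, 0.94896) = -18.259° → normalised to [0°, 360°): 341.741°.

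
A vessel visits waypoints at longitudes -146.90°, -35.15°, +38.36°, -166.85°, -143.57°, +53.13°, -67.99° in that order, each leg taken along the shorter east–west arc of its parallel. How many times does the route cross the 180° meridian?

Leg 1: -146.90° → -35.15°, shortest Δλ = 111.75° (east) — does not cross 180°.
Leg 2: -35.15° → +38.36°, shortest Δλ = 73.51° (east) — does not cross 180°.
Leg 3: +38.36° → -166.85°, shortest Δλ = 154.79° (east) — crosses 180°.
Leg 4: -166.85° → -143.57°, shortest Δλ = 23.28° (east) — does not cross 180°.
Leg 5: -143.57° → +53.13°, shortest Δλ = -163.3° (west) — crosses 180°.
Leg 6: +53.13° → -67.99°, shortest Δλ = -121.12° (west) — does not cross 180°.
Total crossings: 2.

2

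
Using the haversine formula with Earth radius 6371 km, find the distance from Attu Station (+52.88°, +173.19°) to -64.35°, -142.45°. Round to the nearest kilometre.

Δλ = -142.45 − 173.19 = -315.64°; wrapped into (−180°, 180°]: 44.36°.
Δφ = -64.35 − 52.88 = -117.23°.
a = sin²(Δφ/2) + cos φ₁ · cos φ₂ · sin²(Δλ/2) = 0.766013.
c = 2·atan2(√a, √(1−a)) = 2.13179 rad → d = 6371·c ≈ 13581.61 km.

13582 km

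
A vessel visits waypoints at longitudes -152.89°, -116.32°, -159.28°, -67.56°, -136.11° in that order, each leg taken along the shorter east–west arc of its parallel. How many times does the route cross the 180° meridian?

0

Leg 1: -152.89° → -116.32°, shortest Δλ = 36.57° (east) — does not cross 180°.
Leg 2: -116.32° → -159.28°, shortest Δλ = -42.96° (west) — does not cross 180°.
Leg 3: -159.28° → -67.56°, shortest Δλ = 91.72° (east) — does not cross 180°.
Leg 4: -67.56° → -136.11°, shortest Δλ = -68.55° (west) — does not cross 180°.
Total crossings: 0.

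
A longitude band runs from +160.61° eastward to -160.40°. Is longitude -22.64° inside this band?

Band width going east from +160.61° to -160.40°: ((-160.40 − 160.61) mod 360) = 38.99°.
Offset of -22.64° east of the west edge: ((-22.64 − 160.61) mod 360) = 176.75°.
176.75° > 38.99° ⇒ outside.

No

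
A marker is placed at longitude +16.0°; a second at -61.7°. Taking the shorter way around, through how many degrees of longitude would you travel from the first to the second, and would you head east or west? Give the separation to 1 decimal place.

77.7° west

Raw difference: -61.7 − 16.0 = -77.7°.
Normalise into (−180°, 180°]: -77.7° stays -77.7°.
Negative ⇒ the second point lies to the west; separation 77.7°.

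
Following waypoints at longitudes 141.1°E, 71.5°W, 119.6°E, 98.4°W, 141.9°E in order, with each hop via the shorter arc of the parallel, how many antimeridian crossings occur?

Leg 1: +141.1° → -71.5°, shortest Δλ = 147.4° (east) — crosses 180°.
Leg 2: -71.5° → +119.6°, shortest Δλ = -168.9° (west) — crosses 180°.
Leg 3: +119.6° → -98.4°, shortest Δλ = 142.0° (east) — crosses 180°.
Leg 4: -98.4° → +141.9°, shortest Δλ = -119.7° (west) — crosses 180°.
Total crossings: 4.

4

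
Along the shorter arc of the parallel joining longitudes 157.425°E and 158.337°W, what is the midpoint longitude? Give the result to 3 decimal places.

Signed shortest Δλ from +157.425° to -158.337° is +44.238°.
Midpoint longitude = +157.425° + (+44.238°)/2 = +157.425° + 22.119° = +179.544°.
(The naïve average (+157.425 + -158.337)/2 = -0.456° is on the wrong side of the globe.)

179.544°E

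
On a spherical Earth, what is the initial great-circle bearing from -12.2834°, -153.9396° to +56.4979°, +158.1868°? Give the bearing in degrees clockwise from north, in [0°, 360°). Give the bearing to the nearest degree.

Δλ = 158.1868 − -153.9396 = 312.1264°; wrapped into (−180°, 180°]: -47.8736°.
θ = atan2( sin Δλ · cos φ₂ , cos φ₁ · sin φ₂ − sin φ₁ · cos φ₂ · cos Δλ )
  = atan2(-0.40938, 0.89354) = -24.615° → normalised to [0°, 360°): 335.385°.

335°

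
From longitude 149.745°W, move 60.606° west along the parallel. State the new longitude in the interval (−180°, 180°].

Start at -149.745°; shift −60.606° → -210.351°.
-210.351° lies outside (−180°, 180°]; add 360° → +149.649°.

149.649°E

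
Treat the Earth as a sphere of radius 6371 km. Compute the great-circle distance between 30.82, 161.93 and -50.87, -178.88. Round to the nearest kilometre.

Δλ = -178.88 − 161.93 = -340.81°; wrapped into (−180°, 180°]: 19.19°.
Δφ = -50.87 − 30.82 = -81.69°.
a = sin²(Δφ/2) + cos φ₁ · cos φ₂ · sin²(Δλ/2) = 0.442793.
c = 2·atan2(√a, √(1−a)) = 1.45613 rad → d = 6371·c ≈ 9277.01 km.

9277 km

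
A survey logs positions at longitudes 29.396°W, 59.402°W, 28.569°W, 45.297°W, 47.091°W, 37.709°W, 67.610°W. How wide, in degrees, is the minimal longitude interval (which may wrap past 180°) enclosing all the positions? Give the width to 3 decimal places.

Sort the longitudes: -67.610°, -59.402°, -47.091°, -45.297°, -37.709°, -29.396°, -28.569°.
Eastward gaps between consecutive values (wrapping around): 8.208°, 12.311°, 1.794°, 7.588°, 8.313°, 0.827°, 320.959°.
Largest gap = 320.959° ⇒ minimal covering band is its complement: 360° − 320.959° = 39.041°.
Band runs from -67.610° eastward to -28.569°.

39.041°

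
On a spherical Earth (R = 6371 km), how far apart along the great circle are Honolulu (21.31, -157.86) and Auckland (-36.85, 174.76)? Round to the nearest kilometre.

Δλ = 174.76 − -157.86 = 332.62°; wrapped into (−180°, 180°]: -27.38°.
Δφ = -36.85 − 21.31 = -58.16°.
a = sin²(Δφ/2) + cos φ₁ · cos φ₂ · sin²(Δλ/2) = 0.277982.
c = 2·atan2(√a, √(1−a)) = 1.11070 rad → d = 6371·c ≈ 7076.26 km.

7076 km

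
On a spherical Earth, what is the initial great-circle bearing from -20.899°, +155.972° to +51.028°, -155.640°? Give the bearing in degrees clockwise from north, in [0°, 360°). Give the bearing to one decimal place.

28.2°

Δλ = -155.640 − 155.972 = -311.612°; wrapped into (−180°, 180°]: 48.388°.
θ = atan2( sin Δλ · cos φ₂ , cos φ₁ · sin φ₂ − sin φ₁ · cos φ₂ · cos Δλ )
  = atan2(0.47023, 0.87530) = 28.246° → normalised to [0°, 360°): 28.246°.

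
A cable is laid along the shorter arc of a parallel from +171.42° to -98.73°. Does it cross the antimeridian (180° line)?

Naïve |-98.73 − 171.42| = 270.15° > 180°, so the shorter arc goes the other way round — across 180°.
Signed shortest Δλ = ((-98.73 − 171.42 + 180) mod 360) − 180 = 89.85°.
Going east by 89.85° from +171.42° passes through 180° before reaching -98.73°.

Yes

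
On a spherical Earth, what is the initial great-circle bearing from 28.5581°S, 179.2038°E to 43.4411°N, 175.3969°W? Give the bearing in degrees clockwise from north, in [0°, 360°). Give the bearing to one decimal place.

Δλ = -175.3969 − 179.2038 = -354.6007°; wrapped into (−180°, 180°]: 5.3993°.
θ = atan2( sin Δλ · cos φ₂ , cos φ₁ · sin φ₂ − sin φ₁ · cos φ₂ · cos Δλ )
  = atan2(0.06832, 0.94951) = 4.116° → normalised to [0°, 360°): 4.116°.

4.1°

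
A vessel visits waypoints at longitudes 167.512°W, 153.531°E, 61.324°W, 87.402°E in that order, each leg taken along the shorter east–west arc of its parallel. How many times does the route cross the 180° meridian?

Leg 1: -167.512° → +153.531°, shortest Δλ = -38.957° (west) — crosses 180°.
Leg 2: +153.531° → -61.324°, shortest Δλ = 145.145° (east) — crosses 180°.
Leg 3: -61.324° → +87.402°, shortest Δλ = 148.726° (east) — does not cross 180°.
Total crossings: 2.

2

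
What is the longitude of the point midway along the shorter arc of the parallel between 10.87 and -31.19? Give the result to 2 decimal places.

-10.16°

Signed shortest Δλ from +10.87° to -31.19° is -42.06°.
Midpoint longitude = +10.87° + (-42.06°)/2 = +10.87° − 21.03° = -10.16°.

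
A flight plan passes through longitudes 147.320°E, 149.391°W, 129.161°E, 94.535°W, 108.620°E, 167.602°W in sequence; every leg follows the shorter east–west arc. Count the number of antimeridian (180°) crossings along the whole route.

Leg 1: +147.320° → -149.391°, shortest Δλ = 63.289° (east) — crosses 180°.
Leg 2: -149.391° → +129.161°, shortest Δλ = -81.448° (west) — crosses 180°.
Leg 3: +129.161° → -94.535°, shortest Δλ = 136.304° (east) — crosses 180°.
Leg 4: -94.535° → +108.620°, shortest Δλ = -156.845° (west) — crosses 180°.
Leg 5: +108.620° → -167.602°, shortest Δλ = 83.778° (east) — crosses 180°.
Total crossings: 5.

5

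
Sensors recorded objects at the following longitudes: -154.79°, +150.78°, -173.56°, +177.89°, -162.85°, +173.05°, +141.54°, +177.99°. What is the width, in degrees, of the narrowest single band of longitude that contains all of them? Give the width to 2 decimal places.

Sort the longitudes: -173.56°, -162.85°, -154.79°, +141.54°, +150.78°, +173.05°, +177.89°, +177.99°.
Eastward gaps between consecutive values (wrapping around): 10.71°, 8.06°, 296.33°, 9.24°, 22.27°, 4.84°, 0.10°, 8.45°.
Largest gap = 296.33° ⇒ minimal covering band is its complement: 360° − 296.33° = 63.67°.
Band runs from +141.54° eastward to -154.79°, crossing the antimeridian.

63.67°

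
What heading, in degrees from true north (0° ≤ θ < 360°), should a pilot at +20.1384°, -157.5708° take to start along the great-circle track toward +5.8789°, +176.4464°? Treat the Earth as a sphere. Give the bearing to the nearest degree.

Δλ = 176.4464 − -157.5708 = 334.0172°; wrapped into (−180°, 180°]: -25.9828°.
θ = atan2( sin Δλ · cos φ₂ , cos φ₁ · sin φ₂ − sin φ₁ · cos φ₂ · cos Δλ )
  = atan2(-0.43580, -0.21170) = -115.909° → normalised to [0°, 360°): 244.091°.

244°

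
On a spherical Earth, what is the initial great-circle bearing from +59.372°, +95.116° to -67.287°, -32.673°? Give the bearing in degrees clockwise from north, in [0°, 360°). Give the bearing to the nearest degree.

229°

Δλ = -32.673 − 95.116 = -127.789°.
θ = atan2( sin Δλ · cos φ₂ , cos φ₁ · sin φ₂ − sin φ₁ · cos φ₂ · cos Δλ )
  = atan2(-0.30514, -0.26637) = -131.119° → normalised to [0°, 360°): 228.881°.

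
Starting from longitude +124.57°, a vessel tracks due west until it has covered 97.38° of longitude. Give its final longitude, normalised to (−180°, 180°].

Start at +124.57°; shift −97.38° → +27.19°.
+27.19° already lies in (−180°, 180°].

+27.19°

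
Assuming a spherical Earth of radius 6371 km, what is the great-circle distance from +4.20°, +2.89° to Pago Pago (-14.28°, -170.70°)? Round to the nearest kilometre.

18692 km

Δλ = -170.70 − 2.89 = -173.59°.
Δφ = -14.28 − 4.20 = -18.48°.
a = sin²(Δφ/2) + cos φ₁ · cos φ₂ · sin²(Δλ/2) = 0.989261.
c = 2·atan2(√a, √(1−a)) = 2.93396 rad → d = 6371·c ≈ 18692.28 km.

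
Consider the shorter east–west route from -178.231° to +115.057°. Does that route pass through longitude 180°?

Yes

Naïve |115.057 − -178.231| = 293.288° > 180°, so the shorter arc goes the other way round — across 180°.
Signed shortest Δλ = ((115.057 − -178.231 + 180) mod 360) − 180 = -66.712°.
Going west by 66.712° from -178.231° passes through 180° before reaching +115.057°.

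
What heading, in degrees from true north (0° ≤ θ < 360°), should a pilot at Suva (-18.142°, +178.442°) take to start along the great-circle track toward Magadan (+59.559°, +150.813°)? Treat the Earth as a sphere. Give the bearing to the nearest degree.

Δλ = 150.813 − 178.442 = -27.629°.
θ = atan2( sin Δλ · cos φ₂ , cos φ₁ · sin φ₂ − sin φ₁ · cos φ₂ · cos Δλ )
  = atan2(-0.23496, 0.95906) = -13.766° → normalised to [0°, 360°): 346.234°.

346°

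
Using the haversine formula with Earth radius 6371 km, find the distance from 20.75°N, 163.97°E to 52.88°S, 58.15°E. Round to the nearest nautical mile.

Δλ = 58.15 − 163.97 = -105.82°.
Δφ = -52.88 − 20.75 = -73.63°.
a = sin²(Δφ/2) + cos φ₁ · cos φ₂ · sin²(Δλ/2) = 0.718175.
c = 2·atan2(√a, √(1−a)) = 2.02234 rad → d = 6371·c ≈ 12884.30 km ≈ 6956.96 nmi.

6957 nmi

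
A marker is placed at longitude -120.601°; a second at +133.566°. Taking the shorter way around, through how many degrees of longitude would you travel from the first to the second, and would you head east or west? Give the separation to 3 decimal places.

105.833° west

Raw difference: 133.566 − -120.601 = 254.167°.
Normalise into (−180°, 180°]: 254.167° − 360° = -105.833°.
Negative ⇒ the second point lies to the west; separation 105.833°.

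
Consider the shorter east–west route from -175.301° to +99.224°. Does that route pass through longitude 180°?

Yes

Naïve |99.224 − -175.301| = 274.525° > 180°, so the shorter arc goes the other way round — across 180°.
Signed shortest Δλ = ((99.224 − -175.301 + 180) mod 360) − 180 = -85.475°.
Going west by 85.475° from -175.301° passes through 180° before reaching +99.224°.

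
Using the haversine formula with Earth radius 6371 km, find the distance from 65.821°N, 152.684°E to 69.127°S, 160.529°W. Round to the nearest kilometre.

15434 km

Δλ = -160.529 − 152.684 = -313.213°; wrapped into (−180°, 180°]: 46.787°.
Δφ = -69.127 − 65.821 = -134.948°.
a = sin²(Δφ/2) + cos φ₁ · cos φ₂ · sin²(Δλ/2) = 0.876238.
c = 2·atan2(√a, √(1−a)) = 2.42261 rad → d = 6371·c ≈ 15434.45 km.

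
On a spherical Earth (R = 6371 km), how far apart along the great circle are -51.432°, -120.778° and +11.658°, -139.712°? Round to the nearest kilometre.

7249 km

Δλ = -139.712 − -120.778 = -18.934°.
Δφ = 11.658 − -51.432 = 63.090°.
a = sin²(Δφ/2) + cos φ₁ · cos φ₂ · sin²(Δλ/2) = 0.290223.
c = 2·atan2(√a, √(1−a)) = 1.13784 rad → d = 6371·c ≈ 7249.20 km.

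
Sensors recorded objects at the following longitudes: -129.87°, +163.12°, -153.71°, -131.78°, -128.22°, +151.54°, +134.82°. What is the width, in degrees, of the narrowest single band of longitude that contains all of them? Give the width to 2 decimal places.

Sort the longitudes: -153.71°, -131.78°, -129.87°, -128.22°, +134.82°, +151.54°, +163.12°.
Eastward gaps between consecutive values (wrapping around): 21.93°, 1.91°, 1.65°, 263.04°, 16.72°, 11.58°, 43.17°.
Largest gap = 263.04° ⇒ minimal covering band is its complement: 360° − 263.04° = 96.96°.
Band runs from +134.82° eastward to -128.22°, crossing the antimeridian.

96.96°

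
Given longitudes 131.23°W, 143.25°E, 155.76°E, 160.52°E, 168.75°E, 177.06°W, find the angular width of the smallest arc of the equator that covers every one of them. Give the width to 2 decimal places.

Sort the longitudes: -177.06°, -131.23°, +143.25°, +155.76°, +160.52°, +168.75°.
Eastward gaps between consecutive values (wrapping around): 45.83°, 274.48°, 12.51°, 4.76°, 8.23°, 14.19°.
Largest gap = 274.48° ⇒ minimal covering band is its complement: 360° − 274.48° = 85.52°.
Band runs from +143.25° eastward to -131.23°, crossing the antimeridian.

85.52°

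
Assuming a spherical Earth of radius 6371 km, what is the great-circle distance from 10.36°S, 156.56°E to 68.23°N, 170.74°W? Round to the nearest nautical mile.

4920 nmi

Δλ = -170.74 − 156.56 = -327.30°; wrapped into (−180°, 180°]: 32.70°.
Δφ = 68.23 − -10.36 = 78.59°.
a = sin²(Δφ/2) + cos φ₁ · cos φ₂ · sin²(Δλ/2) = 0.429997.
c = 2·atan2(√a, √(1−a)) = 1.43033 rad → d = 6371·c ≈ 9112.63 km ≈ 4920.42 nmi.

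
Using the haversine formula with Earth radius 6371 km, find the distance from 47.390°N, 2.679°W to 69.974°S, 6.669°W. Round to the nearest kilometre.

Δλ = -6.669 − -2.679 = -3.990°.
Δφ = -69.974 − 47.390 = -117.364°.
a = sin²(Δφ/2) + cos φ₁ · cos φ₂ · sin²(Δλ/2) = 0.730102.
c = 2·atan2(√a, √(1−a)) = 2.04902 rad → d = 6371·c ≈ 13054.31 km.

13054 km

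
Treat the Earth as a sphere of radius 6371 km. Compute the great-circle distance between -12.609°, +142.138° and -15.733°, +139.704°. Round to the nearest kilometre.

Δλ = 139.704 − 142.138 = -2.434°.
Δφ = -15.733 − -12.609 = -3.124°.
a = sin²(Δφ/2) + cos φ₁ · cos φ₂ · sin²(Δλ/2) = 0.001167.
c = 2·atan2(√a, √(1−a)) = 0.06833 rad → d = 6371·c ≈ 435.32 km.

435 km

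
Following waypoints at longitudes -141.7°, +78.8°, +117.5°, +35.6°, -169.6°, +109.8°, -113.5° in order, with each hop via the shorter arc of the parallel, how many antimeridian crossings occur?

4

Leg 1: -141.7° → +78.8°, shortest Δλ = -139.5° (west) — crosses 180°.
Leg 2: +78.8° → +117.5°, shortest Δλ = 38.7° (east) — does not cross 180°.
Leg 3: +117.5° → +35.6°, shortest Δλ = -81.9° (west) — does not cross 180°.
Leg 4: +35.6° → -169.6°, shortest Δλ = 154.8° (east) — crosses 180°.
Leg 5: -169.6° → +109.8°, shortest Δλ = -80.6° (west) — crosses 180°.
Leg 6: +109.8° → -113.5°, shortest Δλ = 136.7° (east) — crosses 180°.
Total crossings: 4.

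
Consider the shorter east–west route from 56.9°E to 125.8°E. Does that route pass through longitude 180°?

No

Signed shortest Δλ = ((125.8 − 56.9 + 180) mod 360) − 180 = 68.9°.
Going east by 68.9° from +56.9° reaches +125.8° without touching 180°.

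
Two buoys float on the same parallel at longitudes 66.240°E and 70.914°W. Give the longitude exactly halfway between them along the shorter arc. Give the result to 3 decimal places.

2.337°W

Signed shortest Δλ from +66.240° to -70.914° is -137.154°.
Midpoint longitude = +66.240° + (-137.154°)/2 = +66.240° − 68.577° = -2.337°.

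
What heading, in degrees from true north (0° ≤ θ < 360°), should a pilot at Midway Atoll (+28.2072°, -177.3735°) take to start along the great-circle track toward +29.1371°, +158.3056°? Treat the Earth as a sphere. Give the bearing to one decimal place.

278.4°

Δλ = 158.3056 − -177.3735 = 335.6791°; wrapped into (−180°, 180°]: -24.3209°.
θ = atan2( sin Δλ · cos φ₂ , cos φ₁ · sin φ₂ − sin φ₁ · cos φ₂ · cos Δλ )
  = atan2(-0.35973, 0.05287) = -81.639° → normalised to [0°, 360°): 278.361°.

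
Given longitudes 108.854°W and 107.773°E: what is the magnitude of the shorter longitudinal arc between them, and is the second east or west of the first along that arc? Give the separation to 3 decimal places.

Raw difference: 107.773 − -108.854 = 216.627°.
Normalise into (−180°, 180°]: 216.627° − 360° = -143.373°.
Negative ⇒ the second point lies to the west; separation 143.373°.

143.373° west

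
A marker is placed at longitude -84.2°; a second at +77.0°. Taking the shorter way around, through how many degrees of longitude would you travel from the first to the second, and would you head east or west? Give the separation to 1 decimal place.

161.2° east

Raw difference: 77.0 − -84.2 = 161.2°.
Normalise into (−180°, 180°]: 161.2° stays 161.2°.
Positive ⇒ the second point lies to the east; separation 161.2°.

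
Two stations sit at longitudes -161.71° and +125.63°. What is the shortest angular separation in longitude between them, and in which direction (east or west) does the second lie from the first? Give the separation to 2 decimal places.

Raw difference: 125.63 − -161.71 = 287.34°.
Normalise into (−180°, 180°]: 287.34° − 360° = -72.66°.
Negative ⇒ the second point lies to the west; separation 72.66°.

72.66° west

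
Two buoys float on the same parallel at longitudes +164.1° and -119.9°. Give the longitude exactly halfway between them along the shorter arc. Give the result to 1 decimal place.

-157.9°

Signed shortest Δλ from +164.1° to -119.9° is +76.0°.
Midpoint longitude = +164.1° + (+76.0°)/2 = +164.1° + 38.0° = +202.1°.
Normalise into (−180°, 180°]: -157.9°.
(The naïve average (+164.1 + -119.9)/2 = 22.1° is on the wrong side of the globe.)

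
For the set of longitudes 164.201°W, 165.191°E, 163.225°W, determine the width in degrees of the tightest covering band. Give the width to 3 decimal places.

31.584°

Sort the longitudes: -164.201°, -163.225°, +165.191°.
Eastward gaps between consecutive values (wrapping around): 0.976°, 328.416°, 30.608°.
Largest gap = 328.416° ⇒ minimal covering band is its complement: 360° − 328.416° = 31.584°.
Band runs from +165.191° eastward to -163.225°, crossing the antimeridian.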